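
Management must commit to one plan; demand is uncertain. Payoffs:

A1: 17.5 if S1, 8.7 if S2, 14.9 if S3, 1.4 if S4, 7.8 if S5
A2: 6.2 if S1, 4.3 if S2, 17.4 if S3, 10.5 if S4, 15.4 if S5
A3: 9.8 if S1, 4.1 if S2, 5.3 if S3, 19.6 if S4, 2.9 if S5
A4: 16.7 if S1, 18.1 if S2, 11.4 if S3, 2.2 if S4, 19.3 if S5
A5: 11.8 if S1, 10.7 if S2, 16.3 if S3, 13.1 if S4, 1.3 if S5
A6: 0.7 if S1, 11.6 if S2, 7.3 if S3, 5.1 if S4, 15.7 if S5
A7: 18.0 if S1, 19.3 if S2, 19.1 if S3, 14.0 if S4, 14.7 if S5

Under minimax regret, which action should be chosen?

A7

Column bests: S1=18.0, S2=19.3, S3=19.1, S4=19.6, S5=19.3.
A1 regrets: 0.5, 10.6, 4.2, 18.2, 11.5 → max 18.2
A2 regrets: 11.8, 15.0, 1.7, 9.1, 3.9 → max 15.0
A3 regrets: 8.2, 15.2, 13.8, 0.0, 16.4 → max 16.4
A4 regrets: 1.3, 1.2, 7.7, 17.4, 0.0 → max 17.4
A5 regrets: 6.2, 8.6, 2.8, 6.5, 18.0 → max 18.0
A6 regrets: 17.3, 7.7, 11.8, 14.5, 3.6 → max 17.3
A7 regrets: 0.0, 0.0, 0.0, 5.6, 4.6 → max 5.6
Smallest max regret = 5.6 → A7.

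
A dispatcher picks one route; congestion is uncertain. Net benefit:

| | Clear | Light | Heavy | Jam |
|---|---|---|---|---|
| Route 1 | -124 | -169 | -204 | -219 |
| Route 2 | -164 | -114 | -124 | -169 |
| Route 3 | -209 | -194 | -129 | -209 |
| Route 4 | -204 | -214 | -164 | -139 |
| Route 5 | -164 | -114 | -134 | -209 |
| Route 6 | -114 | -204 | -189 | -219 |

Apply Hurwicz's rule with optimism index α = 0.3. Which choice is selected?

Route 1: 0.3·(-124) + 0.7·(-219) = -190.5
Route 2: 0.3·(-114) + 0.7·(-169) = -152.5
Route 3: 0.3·(-129) + 0.7·(-209) = -185
Route 4: 0.3·(-139) + 0.7·(-214) = -191.5
Route 5: 0.3·(-114) + 0.7·(-209) = -180.5
Route 6: 0.3·(-114) + 0.7·(-219) = -187.5
Highest Hurwicz score = -152.5 → Route 2.

Route 2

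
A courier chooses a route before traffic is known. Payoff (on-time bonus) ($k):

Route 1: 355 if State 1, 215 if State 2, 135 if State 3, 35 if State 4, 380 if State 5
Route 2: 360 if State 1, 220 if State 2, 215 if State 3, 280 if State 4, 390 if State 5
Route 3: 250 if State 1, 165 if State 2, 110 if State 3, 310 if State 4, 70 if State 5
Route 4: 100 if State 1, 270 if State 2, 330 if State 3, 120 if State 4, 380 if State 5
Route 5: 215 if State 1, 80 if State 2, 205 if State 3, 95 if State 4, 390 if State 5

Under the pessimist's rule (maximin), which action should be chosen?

Route 2

Row minima: Route 1=35, Route 2=215, Route 3=70, Route 4=100, Route 5=80
Best worst-case = 215 → Route 2.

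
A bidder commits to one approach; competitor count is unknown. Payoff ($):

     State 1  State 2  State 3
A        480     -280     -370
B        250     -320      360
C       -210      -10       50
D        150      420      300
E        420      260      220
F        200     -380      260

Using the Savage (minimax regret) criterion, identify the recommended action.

E

Column bests: State 1=480, State 2=420, State 3=360.
A regrets: 0, 700, 730 → max 730
B regrets: 230, 740, 0 → max 740
C regrets: 690, 430, 310 → max 690
D regrets: 330, 0, 60 → max 330
E regrets: 60, 160, 140 → max 160
F regrets: 280, 800, 100 → max 800
Smallest max regret = 160 → E.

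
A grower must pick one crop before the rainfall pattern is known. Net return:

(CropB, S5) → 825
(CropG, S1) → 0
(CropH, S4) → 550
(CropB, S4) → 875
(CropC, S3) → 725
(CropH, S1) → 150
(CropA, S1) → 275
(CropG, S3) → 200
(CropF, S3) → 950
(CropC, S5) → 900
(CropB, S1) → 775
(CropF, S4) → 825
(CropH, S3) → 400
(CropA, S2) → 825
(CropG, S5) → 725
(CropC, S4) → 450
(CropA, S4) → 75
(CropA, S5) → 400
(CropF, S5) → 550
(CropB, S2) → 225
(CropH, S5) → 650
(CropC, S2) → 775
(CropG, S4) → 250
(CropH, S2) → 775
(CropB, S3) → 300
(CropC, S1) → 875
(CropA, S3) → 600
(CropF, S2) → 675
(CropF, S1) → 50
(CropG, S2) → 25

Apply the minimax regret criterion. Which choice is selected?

CropC

Column bests: S1=875, S2=825, S3=950, S4=875, S5=900.
CropH regrets: 725, 50, 550, 325, 250 → max 725
CropF regrets: 825, 150, 0, 50, 350 → max 825
CropC regrets: 0, 50, 225, 425, 0 → max 425
CropB regrets: 100, 600, 650, 0, 75 → max 650
CropG regrets: 875, 800, 750, 625, 175 → max 875
CropA regrets: 600, 0, 350, 800, 500 → max 800
Smallest max regret = 425 → CropC.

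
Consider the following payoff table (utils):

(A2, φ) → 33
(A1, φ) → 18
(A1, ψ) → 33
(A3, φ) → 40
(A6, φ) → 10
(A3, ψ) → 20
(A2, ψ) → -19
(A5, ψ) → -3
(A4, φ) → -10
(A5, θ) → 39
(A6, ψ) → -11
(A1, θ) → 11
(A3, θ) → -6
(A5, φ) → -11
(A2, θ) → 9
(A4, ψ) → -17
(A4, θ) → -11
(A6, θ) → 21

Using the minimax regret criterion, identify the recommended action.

A1

Column bests: θ=39, φ=40, ψ=33.
A1 regrets: 28, 22, 0 → max 28
A2 regrets: 30, 7, 52 → max 52
A3 regrets: 45, 0, 13 → max 45
A4 regrets: 50, 50, 50 → max 50
A5 regrets: 0, 51, 36 → max 51
A6 regrets: 18, 30, 44 → max 44
Smallest max regret = 28 → A1.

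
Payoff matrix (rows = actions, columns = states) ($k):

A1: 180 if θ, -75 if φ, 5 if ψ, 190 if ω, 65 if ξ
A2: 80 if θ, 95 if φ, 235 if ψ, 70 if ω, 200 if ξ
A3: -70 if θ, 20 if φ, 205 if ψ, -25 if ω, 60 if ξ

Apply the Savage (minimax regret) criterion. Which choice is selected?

A2

Column bests: θ=180, φ=95, ψ=235, ω=190, ξ=200.
A1 regrets: 0, 170, 230, 0, 135 → max 230
A2 regrets: 100, 0, 0, 120, 0 → max 120
A3 regrets: 250, 75, 30, 215, 140 → max 250
Smallest max regret = 120 → A2.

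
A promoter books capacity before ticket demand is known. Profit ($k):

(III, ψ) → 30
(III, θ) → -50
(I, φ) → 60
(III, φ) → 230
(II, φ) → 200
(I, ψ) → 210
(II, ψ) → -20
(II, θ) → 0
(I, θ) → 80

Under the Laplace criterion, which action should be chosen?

Row averages: I=350/3, II=60, III=70
Highest average = 350/3 → I.

I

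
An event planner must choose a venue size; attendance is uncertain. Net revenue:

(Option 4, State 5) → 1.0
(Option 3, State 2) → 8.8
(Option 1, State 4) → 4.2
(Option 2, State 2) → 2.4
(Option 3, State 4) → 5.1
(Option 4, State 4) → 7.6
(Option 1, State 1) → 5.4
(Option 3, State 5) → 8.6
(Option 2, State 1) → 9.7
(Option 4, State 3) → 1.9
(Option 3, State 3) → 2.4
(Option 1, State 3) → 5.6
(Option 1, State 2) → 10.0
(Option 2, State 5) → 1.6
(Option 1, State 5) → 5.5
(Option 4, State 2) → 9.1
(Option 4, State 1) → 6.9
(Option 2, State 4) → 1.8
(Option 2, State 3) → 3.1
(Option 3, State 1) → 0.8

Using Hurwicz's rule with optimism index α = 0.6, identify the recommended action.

Option 1: 0.6·10.0 + 0.4·4.2 = 7.68
Option 2: 0.6·9.7 + 0.4·1.6 = 6.46
Option 3: 0.6·8.8 + 0.4·0.8 = 5.6
Option 4: 0.6·9.1 + 0.4·1.0 = 5.86
Highest Hurwicz score = 7.68 → Option 1.

Option 1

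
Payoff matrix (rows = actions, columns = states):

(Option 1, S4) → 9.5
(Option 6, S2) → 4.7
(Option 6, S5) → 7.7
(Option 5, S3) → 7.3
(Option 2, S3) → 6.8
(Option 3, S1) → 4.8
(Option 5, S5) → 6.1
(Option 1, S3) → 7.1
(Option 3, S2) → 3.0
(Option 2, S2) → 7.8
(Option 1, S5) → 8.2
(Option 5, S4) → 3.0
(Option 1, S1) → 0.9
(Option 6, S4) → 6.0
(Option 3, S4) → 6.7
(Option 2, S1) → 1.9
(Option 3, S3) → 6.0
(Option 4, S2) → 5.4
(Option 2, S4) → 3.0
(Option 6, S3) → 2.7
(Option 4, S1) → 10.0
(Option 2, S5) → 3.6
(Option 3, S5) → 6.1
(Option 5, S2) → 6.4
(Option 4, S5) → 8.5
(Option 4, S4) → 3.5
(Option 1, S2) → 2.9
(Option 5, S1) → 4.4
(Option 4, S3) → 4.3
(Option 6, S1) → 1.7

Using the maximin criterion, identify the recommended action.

Row minima: Option 1=0.9, Option 2=1.9, Option 3=3.0, Option 4=3.5, Option 5=3.0, Option 6=1.7
Best worst-case = 3.5 → Option 4.

Option 4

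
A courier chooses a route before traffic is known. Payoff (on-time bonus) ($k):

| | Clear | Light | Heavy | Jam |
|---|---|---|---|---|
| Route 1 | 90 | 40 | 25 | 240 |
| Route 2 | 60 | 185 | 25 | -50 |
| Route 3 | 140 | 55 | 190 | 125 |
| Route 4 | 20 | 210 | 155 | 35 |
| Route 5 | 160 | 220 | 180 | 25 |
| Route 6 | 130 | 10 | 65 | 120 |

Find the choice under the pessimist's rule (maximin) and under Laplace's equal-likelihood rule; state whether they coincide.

maximin → Route 3; laplace → Route 5 (disagree)

Row minima: Route 1=25, Route 2=-50, Route 3=55, Route 4=20, Route 5=25, Route 6=10
Best worst-case = 55 → Route 3.
Row averages: Route 1=98.75, Route 2=55, Route 3=127.5, Route 4=105, Route 5=146.25, Route 6=81.25
Highest average = 146.25 → Route 5.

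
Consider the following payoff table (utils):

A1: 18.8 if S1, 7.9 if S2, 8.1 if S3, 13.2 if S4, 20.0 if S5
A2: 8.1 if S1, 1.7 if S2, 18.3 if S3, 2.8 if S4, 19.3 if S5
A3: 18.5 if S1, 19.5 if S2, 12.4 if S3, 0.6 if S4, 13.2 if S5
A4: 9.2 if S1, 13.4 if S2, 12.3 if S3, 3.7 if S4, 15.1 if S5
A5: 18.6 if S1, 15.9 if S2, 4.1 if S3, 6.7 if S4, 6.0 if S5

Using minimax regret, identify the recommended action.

A4

Column bests: S1=18.8, S2=19.5, S3=18.3, S4=13.2, S5=20.0.
A1 regrets: 0.0, 11.6, 10.2, 0.0, 0.0 → max 11.6
A2 regrets: 10.7, 17.8, 0.0, 10.4, 0.7 → max 17.8
A3 regrets: 0.3, 0.0, 5.9, 12.6, 6.8 → max 12.6
A4 regrets: 9.6, 6.1, 6.0, 9.5, 4.9 → max 9.6
A5 regrets: 0.2, 3.6, 14.2, 6.5, 14.0 → max 14.2
Smallest max regret = 9.6 → A4.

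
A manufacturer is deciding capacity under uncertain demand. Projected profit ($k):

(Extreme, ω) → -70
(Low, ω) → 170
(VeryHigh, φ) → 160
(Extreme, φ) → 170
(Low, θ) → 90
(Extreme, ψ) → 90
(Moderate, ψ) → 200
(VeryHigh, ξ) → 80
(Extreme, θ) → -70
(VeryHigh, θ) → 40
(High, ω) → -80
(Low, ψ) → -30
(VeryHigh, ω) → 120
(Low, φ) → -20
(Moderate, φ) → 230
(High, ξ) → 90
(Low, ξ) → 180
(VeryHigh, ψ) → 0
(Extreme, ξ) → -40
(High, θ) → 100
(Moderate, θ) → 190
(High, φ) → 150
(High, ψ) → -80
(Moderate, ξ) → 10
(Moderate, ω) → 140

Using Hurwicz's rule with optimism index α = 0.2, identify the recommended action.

Low: 0.2·180 + 0.8·(-30) = 12
Moderate: 0.2·230 + 0.8·10 = 54
High: 0.2·150 + 0.8·(-80) = -34
VeryHigh: 0.2·160 + 0.8·0 = 32
Extreme: 0.2·170 + 0.8·(-70) = -22
Highest Hurwicz score = 54 → Moderate.

Moderate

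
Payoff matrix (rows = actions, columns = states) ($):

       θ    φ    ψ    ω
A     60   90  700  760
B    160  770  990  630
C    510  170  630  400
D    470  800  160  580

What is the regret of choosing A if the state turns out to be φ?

Best payoff under φ is 800.
Regret = 800 − 90 = 710.

710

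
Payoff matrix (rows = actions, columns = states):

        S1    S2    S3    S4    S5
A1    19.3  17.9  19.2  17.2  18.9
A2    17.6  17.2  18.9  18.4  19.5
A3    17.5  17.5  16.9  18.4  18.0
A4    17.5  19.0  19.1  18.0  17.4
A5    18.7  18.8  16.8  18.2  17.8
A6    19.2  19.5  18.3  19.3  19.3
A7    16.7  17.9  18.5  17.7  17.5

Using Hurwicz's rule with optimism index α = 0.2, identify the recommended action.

A6

A1: 0.2·19.3 + 0.8·17.2 = 17.62
A2: 0.2·19.5 + 0.8·17.2 = 17.66
A3: 0.2·18.4 + 0.8·16.9 = 17.2
A4: 0.2·19.1 + 0.8·17.4 = 17.74
A5: 0.2·18.8 + 0.8·16.8 = 17.2
A6: 0.2·19.5 + 0.8·18.3 = 18.54
A7: 0.2·18.5 + 0.8·16.7 = 17.06
Highest Hurwicz score = 18.54 → A6.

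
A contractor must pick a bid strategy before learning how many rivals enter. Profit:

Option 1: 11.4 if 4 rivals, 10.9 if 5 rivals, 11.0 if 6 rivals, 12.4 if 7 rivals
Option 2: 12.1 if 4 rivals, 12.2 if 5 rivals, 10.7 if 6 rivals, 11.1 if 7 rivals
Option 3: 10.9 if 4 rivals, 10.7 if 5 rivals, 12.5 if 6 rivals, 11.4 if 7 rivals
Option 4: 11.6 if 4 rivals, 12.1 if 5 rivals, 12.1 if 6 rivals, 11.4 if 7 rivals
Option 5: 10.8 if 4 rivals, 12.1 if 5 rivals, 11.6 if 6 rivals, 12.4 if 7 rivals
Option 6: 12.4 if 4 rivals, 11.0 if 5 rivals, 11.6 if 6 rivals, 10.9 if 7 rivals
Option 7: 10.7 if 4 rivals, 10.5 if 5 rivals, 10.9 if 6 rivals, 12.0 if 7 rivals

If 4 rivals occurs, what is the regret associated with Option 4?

Best payoff under 4 rivals is 12.4.
Regret = 12.4 − 11.6 = 0.8.

0.8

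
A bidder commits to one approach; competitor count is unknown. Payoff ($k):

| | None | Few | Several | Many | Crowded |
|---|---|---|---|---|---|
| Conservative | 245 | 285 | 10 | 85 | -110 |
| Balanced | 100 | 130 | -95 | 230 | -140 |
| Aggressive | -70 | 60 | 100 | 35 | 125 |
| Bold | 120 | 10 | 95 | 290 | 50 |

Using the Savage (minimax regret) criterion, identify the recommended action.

Column bests: None=245, Few=285, Several=100, Many=290, Crowded=125.
Conservative regrets: 0, 0, 90, 205, 235 → max 235
Balanced regrets: 145, 155, 195, 60, 265 → max 265
Aggressive regrets: 315, 225, 0, 255, 0 → max 315
Bold regrets: 125, 275, 5, 0, 75 → max 275
Smallest max regret = 235 → Conservative.

Conservative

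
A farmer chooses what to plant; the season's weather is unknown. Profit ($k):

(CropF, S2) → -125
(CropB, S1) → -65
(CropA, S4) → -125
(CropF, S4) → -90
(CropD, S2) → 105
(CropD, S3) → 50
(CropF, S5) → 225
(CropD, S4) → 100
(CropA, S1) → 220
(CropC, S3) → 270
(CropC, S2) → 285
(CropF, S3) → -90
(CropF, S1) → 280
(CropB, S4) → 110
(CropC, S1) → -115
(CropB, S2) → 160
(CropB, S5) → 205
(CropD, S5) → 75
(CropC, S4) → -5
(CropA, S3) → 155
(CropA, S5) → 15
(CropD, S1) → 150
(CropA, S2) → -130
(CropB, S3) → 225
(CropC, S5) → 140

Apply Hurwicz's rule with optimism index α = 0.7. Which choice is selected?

CropC

CropD: 0.7·150 + 0.3·50 = 120
CropA: 0.7·220 + 0.3·(-130) = 115
CropC: 0.7·285 + 0.3·(-115) = 165
CropB: 0.7·225 + 0.3·(-65) = 138
CropF: 0.7·280 + 0.3·(-125) = 158.5
Highest Hurwicz score = 165 → CropC.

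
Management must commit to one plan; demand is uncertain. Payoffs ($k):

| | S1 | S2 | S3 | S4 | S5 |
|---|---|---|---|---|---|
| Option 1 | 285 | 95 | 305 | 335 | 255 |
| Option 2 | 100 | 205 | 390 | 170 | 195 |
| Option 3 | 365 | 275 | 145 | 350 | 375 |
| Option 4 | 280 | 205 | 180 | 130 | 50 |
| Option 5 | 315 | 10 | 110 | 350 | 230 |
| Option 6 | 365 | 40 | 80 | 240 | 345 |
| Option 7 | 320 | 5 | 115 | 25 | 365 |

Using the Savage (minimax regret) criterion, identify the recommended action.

Column bests: S1=365, S2=275, S3=390, S4=350, S5=375.
Option 1 regrets: 80, 180, 85, 15, 120 → max 180
Option 2 regrets: 265, 70, 0, 180, 180 → max 265
Option 3 regrets: 0, 0, 245, 0, 0 → max 245
Option 4 regrets: 85, 70, 210, 220, 325 → max 325
Option 5 regrets: 50, 265, 280, 0, 145 → max 280
Option 6 regrets: 0, 235, 310, 110, 30 → max 310
Option 7 regrets: 45, 270, 275, 325, 10 → max 325
Smallest max regret = 180 → Option 1.

Option 1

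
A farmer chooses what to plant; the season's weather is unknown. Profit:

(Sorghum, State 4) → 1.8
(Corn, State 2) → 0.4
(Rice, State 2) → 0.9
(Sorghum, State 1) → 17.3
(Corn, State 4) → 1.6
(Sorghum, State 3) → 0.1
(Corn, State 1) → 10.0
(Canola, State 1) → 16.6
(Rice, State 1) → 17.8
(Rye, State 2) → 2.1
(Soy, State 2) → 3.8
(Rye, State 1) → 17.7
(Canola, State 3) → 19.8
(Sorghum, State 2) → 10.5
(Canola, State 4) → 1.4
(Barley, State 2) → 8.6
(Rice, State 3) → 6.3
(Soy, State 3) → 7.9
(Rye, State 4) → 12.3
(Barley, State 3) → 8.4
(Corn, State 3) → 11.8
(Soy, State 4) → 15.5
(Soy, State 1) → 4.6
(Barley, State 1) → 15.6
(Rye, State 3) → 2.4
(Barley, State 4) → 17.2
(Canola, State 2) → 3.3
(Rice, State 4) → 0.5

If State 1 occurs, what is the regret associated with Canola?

Best payoff under State 1 is 17.8.
Regret = 17.8 − 16.6 = 1.2.

1.2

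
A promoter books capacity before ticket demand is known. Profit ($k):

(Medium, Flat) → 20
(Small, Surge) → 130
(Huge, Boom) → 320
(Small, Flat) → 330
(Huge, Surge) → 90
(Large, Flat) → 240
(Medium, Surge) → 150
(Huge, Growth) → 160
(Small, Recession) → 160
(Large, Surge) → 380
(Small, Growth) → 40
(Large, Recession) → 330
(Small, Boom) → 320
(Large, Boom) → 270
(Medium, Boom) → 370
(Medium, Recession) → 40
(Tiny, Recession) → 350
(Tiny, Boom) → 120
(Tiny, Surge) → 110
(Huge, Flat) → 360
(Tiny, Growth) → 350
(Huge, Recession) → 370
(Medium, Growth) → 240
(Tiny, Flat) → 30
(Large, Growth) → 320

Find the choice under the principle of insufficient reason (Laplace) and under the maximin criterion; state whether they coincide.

laplace → Large; maximin → Large (agree)

Row averages: Tiny=192, Small=196, Medium=164, Large=308, Huge=260
Highest average = 308 → Large.
Row minima: Tiny=30, Small=40, Medium=20, Large=240, Huge=90
Best worst-case = 240 → Large.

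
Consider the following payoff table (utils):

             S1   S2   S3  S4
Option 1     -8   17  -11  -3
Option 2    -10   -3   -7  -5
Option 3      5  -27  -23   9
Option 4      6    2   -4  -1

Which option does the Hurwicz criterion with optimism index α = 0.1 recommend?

Option 4

Option 1: 0.1·17 + 0.9·(-11) = -8.2
Option 2: 0.1·(-3) + 0.9·(-10) = -9.3
Option 3: 0.1·9 + 0.9·(-27) = -23.4
Option 4: 0.1·6 + 0.9·(-4) = -3
Highest Hurwicz score = -3 → Option 4.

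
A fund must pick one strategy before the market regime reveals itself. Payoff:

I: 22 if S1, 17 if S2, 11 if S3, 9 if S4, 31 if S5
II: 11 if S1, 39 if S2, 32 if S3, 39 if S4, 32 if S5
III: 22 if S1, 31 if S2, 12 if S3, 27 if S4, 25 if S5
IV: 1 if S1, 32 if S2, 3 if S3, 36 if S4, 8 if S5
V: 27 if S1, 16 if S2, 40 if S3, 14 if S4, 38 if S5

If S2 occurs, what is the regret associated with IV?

7

Best payoff under S2 is 39.
Regret = 39 − 32 = 7.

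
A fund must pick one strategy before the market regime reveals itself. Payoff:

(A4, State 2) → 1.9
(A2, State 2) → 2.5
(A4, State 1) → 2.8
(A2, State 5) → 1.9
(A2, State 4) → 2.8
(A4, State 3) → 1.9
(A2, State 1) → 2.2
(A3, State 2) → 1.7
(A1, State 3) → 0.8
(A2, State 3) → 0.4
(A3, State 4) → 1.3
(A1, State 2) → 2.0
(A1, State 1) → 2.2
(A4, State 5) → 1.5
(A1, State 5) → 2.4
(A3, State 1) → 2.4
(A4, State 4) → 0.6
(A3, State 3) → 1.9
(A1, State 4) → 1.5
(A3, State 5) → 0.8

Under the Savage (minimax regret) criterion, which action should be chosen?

A1

Column bests: State 1=2.8, State 2=2.5, State 3=1.9, State 4=2.8, State 5=2.4.
A1 regrets: 0.6, 0.5, 1.1, 1.3, 0.0 → max 1.3
A2 regrets: 0.6, 0.0, 1.5, 0.0, 0.5 → max 1.5
A3 regrets: 0.4, 0.8, 0.0, 1.5, 1.6 → max 1.6
A4 regrets: 0.0, 0.6, 0.0, 2.2, 0.9 → max 2.2
Smallest max regret = 1.3 → A1.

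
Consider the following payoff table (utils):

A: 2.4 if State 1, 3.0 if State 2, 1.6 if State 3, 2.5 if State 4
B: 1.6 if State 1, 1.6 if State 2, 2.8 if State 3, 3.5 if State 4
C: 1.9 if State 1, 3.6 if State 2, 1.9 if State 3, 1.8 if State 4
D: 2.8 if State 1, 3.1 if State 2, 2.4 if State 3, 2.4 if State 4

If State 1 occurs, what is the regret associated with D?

0.0

Best payoff under State 1 is 2.8.
Regret = 2.8 − 2.8 = 0.0.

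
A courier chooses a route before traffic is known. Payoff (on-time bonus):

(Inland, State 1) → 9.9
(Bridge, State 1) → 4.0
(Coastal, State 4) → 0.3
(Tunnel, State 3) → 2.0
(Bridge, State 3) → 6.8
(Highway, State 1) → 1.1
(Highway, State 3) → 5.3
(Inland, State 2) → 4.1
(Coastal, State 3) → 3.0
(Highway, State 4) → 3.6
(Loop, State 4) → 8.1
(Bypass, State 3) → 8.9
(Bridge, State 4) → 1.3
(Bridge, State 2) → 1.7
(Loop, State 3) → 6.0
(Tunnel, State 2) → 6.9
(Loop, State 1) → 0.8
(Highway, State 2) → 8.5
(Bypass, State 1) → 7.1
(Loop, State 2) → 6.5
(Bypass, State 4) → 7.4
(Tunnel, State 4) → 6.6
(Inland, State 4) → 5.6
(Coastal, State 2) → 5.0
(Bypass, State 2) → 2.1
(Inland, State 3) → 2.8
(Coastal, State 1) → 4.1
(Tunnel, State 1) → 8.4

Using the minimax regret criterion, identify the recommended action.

Column bests: State 1=9.9, State 2=8.5, State 3=8.9, State 4=8.1.
Bypass regrets: 2.8, 6.4, 0.0, 0.7 → max 6.4
Tunnel regrets: 1.5, 1.6, 6.9, 1.5 → max 6.9
Coastal regrets: 5.8, 3.5, 5.9, 7.8 → max 7.8
Loop regrets: 9.1, 2.0, 2.9, 0.0 → max 9.1
Inland regrets: 0.0, 4.4, 6.1, 2.5 → max 6.1
Highway regrets: 8.8, 0.0, 3.6, 4.5 → max 8.8
Bridge regrets: 5.9, 6.8, 2.1, 6.8 → max 6.8
Smallest max regret = 6.1 → Inland.

Inland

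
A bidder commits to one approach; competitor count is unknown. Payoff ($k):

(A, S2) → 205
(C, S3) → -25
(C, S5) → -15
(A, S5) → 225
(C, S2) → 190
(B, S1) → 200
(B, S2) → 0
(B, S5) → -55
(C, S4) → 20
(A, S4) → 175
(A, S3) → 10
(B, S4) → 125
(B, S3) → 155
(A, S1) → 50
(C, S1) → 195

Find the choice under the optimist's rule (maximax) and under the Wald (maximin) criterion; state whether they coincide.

maximax → A; maximin → A (agree)

Row maxima: A=225, B=200, C=195
Best best-case = 225 → A.
Row minima: A=10, B=-55, C=-25
Best worst-case = 10 → A.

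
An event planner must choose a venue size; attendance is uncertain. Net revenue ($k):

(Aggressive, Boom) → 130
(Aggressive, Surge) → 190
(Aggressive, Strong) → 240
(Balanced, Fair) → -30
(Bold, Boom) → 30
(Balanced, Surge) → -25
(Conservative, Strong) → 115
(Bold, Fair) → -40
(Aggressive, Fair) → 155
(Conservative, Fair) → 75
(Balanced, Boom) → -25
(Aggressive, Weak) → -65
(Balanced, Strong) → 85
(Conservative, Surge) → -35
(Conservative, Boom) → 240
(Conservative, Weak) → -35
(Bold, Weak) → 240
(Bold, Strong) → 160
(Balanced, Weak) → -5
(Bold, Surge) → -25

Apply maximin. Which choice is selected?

Balanced

Row minima: Conservative=-35, Balanced=-30, Aggressive=-65, Bold=-40
Best worst-case = -30 → Balanced.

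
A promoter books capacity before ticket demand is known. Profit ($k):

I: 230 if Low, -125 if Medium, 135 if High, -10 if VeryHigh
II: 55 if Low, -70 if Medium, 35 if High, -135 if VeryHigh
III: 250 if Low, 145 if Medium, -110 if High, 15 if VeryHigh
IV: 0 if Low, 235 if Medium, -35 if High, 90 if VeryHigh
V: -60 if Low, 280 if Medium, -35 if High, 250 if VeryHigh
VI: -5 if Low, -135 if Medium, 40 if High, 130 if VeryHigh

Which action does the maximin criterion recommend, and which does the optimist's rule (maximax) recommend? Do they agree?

Row minima: I=-125, II=-135, III=-110, IV=-35, V=-60, VI=-135
Best worst-case = -35 → IV.
Row maxima: I=230, II=55, III=250, IV=235, V=280, VI=130
Best best-case = 280 → V.

maximin → IV; maximax → V (disagree)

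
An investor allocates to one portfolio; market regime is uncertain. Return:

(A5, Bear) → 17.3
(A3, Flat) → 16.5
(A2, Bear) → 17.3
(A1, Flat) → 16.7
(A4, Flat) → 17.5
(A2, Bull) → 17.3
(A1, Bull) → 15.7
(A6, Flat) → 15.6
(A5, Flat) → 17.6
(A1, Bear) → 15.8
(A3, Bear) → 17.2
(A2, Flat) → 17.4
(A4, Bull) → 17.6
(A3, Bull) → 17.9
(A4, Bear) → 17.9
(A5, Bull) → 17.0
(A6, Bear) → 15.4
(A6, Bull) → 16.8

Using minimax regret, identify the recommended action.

A4

Column bests: Bear=17.9, Flat=17.6, Bull=17.9.
A1 regrets: 2.1, 0.9, 2.2 → max 2.2
A2 regrets: 0.6, 0.2, 0.6 → max 0.6
A3 regrets: 0.7, 1.1, 0.0 → max 1.1
A4 regrets: 0.0, 0.1, 0.3 → max 0.3
A5 regrets: 0.6, 0.0, 0.9 → max 0.9
A6 regrets: 2.5, 2.0, 1.1 → max 2.5
Smallest max regret = 0.3 → A4.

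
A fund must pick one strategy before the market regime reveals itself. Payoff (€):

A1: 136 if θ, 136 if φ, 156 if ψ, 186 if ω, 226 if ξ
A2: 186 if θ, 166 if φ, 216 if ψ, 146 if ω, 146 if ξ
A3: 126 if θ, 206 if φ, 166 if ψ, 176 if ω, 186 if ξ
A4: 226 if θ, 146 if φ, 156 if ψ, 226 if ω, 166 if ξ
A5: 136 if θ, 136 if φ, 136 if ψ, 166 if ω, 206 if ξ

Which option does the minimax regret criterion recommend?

Column bests: θ=226, φ=206, ψ=216, ω=226, ξ=226.
A1 regrets: 90, 70, 60, 40, 0 → max 90
A2 regrets: 40, 40, 0, 80, 80 → max 80
A3 regrets: 100, 0, 50, 50, 40 → max 100
A4 regrets: 0, 60, 60, 0, 60 → max 60
A5 regrets: 90, 70, 80, 60, 20 → max 90
Smallest max regret = 60 → A4.

A4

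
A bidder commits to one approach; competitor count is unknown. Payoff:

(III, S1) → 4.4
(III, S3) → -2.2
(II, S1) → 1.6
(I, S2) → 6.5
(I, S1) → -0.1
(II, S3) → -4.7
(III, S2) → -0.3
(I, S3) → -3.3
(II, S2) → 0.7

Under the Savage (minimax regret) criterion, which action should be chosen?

I

Column bests: S1=4.4, S2=6.5, S3=-2.2.
I regrets: 4.5, 0.0, 1.1 → max 4.5
II regrets: 2.8, 5.8, 2.5 → max 5.8
III regrets: 0.0, 6.8, 0.0 → max 6.8
Smallest max regret = 4.5 → I.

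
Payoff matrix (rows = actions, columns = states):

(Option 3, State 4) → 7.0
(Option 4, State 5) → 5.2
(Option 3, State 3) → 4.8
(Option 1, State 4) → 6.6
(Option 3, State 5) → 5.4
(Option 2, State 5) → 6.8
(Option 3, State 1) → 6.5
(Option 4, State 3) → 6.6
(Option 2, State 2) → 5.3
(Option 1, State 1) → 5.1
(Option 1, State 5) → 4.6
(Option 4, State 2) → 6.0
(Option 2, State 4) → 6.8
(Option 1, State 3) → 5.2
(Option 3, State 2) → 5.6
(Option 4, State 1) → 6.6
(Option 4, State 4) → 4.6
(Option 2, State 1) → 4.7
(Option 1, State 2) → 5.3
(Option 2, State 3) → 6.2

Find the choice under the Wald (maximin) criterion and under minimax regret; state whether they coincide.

maximin → Option 3; minimax regret → Option 3 (agree)

Row minima: Option 1=4.6, Option 2=4.7, Option 3=4.8, Option 4=4.6
Best worst-case = 4.8 → Option 3.
Column bests: State 1=6.6, State 2=6.0, State 3=6.6, State 4=7.0, State 5=6.8.
Option 1 regrets: 1.5, 0.7, 1.4, 0.4, 2.2 → max 2.2
Option 2 regrets: 1.9, 0.7, 0.4, 0.2, 0.0 → max 1.9
Option 3 regrets: 0.1, 0.4, 1.8, 0.0, 1.4 → max 1.8
Option 4 regrets: 0.0, 0.0, 0.0, 2.4, 1.6 → max 2.4
Smallest max regret = 1.8 → Option 3.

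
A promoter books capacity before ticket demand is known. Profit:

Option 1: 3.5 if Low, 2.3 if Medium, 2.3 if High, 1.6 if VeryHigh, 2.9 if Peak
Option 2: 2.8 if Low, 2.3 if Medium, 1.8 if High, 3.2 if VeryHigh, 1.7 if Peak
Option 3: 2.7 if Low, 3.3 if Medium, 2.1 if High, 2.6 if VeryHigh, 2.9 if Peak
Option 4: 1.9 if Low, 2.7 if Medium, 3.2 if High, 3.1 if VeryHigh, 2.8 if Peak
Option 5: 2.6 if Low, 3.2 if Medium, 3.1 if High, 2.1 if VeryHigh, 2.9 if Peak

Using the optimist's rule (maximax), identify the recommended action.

Row maxima: Option 1=3.5, Option 2=3.2, Option 3=3.3, Option 4=3.2, Option 5=3.2
Best best-case = 3.5 → Option 1.

Option 1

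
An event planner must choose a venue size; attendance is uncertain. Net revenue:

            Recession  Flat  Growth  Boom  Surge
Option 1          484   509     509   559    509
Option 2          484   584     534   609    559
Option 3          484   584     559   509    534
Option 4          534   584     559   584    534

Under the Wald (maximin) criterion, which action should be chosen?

Option 4

Row minima: Option 1=484, Option 2=484, Option 3=484, Option 4=534
Best worst-case = 534 → Option 4.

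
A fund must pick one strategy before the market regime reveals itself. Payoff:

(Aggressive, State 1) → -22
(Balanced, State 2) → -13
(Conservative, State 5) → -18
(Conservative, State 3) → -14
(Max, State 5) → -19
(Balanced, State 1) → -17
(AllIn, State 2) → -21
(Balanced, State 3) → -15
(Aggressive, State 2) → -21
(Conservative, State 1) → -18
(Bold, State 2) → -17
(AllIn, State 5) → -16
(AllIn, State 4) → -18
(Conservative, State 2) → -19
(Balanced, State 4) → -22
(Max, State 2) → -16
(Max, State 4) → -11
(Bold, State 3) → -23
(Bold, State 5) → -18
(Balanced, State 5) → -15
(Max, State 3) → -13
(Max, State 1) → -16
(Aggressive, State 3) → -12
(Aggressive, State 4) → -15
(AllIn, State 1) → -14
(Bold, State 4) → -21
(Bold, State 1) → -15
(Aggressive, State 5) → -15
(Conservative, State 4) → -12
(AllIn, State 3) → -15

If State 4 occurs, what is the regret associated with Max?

Best payoff under State 4 is -11.
Regret = -11 − (-11) = 0.

0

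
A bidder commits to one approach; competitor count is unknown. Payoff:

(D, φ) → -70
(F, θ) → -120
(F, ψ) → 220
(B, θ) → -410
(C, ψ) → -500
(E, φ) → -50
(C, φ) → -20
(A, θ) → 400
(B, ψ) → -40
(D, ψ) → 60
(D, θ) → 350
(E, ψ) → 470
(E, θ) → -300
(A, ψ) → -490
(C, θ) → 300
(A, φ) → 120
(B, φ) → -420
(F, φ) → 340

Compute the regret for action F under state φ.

Best payoff under φ is 340.
Regret = 340 − 340 = 0.

0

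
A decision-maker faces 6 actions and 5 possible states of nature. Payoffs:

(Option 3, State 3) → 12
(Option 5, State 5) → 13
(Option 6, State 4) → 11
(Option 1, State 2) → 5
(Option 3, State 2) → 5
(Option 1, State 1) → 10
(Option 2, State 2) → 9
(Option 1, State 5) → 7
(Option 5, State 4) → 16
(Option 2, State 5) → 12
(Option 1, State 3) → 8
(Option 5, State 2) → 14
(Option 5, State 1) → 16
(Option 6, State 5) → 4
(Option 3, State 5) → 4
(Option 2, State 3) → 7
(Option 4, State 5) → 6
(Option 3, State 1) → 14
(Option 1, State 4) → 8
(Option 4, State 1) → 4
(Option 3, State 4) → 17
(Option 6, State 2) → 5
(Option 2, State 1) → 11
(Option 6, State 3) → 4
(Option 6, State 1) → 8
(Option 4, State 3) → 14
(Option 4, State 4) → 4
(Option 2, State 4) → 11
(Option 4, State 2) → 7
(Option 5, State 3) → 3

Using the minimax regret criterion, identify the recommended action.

Option 2

Column bests: State 1=16, State 2=14, State 3=14, State 4=17, State 5=13.
Option 1 regrets: 6, 9, 6, 9, 6 → max 9
Option 2 regrets: 5, 5, 7, 6, 1 → max 7
Option 3 regrets: 2, 9, 2, 0, 9 → max 9
Option 4 regrets: 12, 7, 0, 13, 7 → max 13
Option 5 regrets: 0, 0, 11, 1, 0 → max 11
Option 6 regrets: 8, 9, 10, 6, 9 → max 10
Smallest max regret = 7 → Option 2.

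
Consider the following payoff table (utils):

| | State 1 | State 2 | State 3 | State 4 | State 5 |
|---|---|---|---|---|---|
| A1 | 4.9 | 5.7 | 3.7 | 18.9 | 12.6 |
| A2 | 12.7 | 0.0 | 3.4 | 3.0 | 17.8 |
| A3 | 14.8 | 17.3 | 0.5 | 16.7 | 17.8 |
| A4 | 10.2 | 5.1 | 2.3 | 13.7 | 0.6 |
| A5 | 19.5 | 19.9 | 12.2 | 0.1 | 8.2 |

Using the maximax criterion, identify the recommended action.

Row maxima: A1=18.9, A2=17.8, A3=17.8, A4=13.7, A5=19.9
Best best-case = 19.9 → A5.

A5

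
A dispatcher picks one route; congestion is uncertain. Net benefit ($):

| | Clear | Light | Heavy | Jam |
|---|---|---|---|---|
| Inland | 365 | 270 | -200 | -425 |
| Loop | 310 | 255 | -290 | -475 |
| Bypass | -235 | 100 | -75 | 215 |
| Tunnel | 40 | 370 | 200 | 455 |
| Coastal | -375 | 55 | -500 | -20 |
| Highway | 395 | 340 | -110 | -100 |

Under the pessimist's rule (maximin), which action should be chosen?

Tunnel

Row minima: Inland=-425, Loop=-475, Bypass=-235, Tunnel=40, Coastal=-500, Highway=-110
Best worst-case = 40 → Tunnel.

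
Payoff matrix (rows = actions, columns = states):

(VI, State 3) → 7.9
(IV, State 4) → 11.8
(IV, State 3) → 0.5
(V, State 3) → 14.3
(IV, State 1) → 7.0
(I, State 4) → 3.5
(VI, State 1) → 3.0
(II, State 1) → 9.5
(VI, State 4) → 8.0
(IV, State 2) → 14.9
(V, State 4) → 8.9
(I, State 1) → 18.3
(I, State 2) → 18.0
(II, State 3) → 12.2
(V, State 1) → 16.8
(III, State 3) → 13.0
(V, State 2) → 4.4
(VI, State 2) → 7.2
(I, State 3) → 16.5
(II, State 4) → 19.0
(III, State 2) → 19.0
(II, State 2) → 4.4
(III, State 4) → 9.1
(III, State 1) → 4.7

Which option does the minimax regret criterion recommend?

Column bests: State 1=18.3, State 2=19.0, State 3=16.5, State 4=19.0.
I regrets: 0.0, 1.0, 0.0, 15.5 → max 15.5
II regrets: 8.8, 14.6, 4.3, 0.0 → max 14.6
III regrets: 13.6, 0.0, 3.5, 9.9 → max 13.6
IV regrets: 11.3, 4.1, 16.0, 7.2 → max 16.0
V regrets: 1.5, 14.6, 2.2, 10.1 → max 14.6
VI regrets: 15.3, 11.8, 8.6, 11.0 → max 15.3
Smallest max regret = 13.6 → III.

III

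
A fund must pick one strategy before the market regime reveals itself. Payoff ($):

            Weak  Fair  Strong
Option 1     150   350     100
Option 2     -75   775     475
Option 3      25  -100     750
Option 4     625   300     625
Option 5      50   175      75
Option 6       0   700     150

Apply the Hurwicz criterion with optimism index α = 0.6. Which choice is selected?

Option 1: 0.6·350 + 0.4·100 = 250
Option 2: 0.6·775 + 0.4·(-75) = 435
Option 3: 0.6·750 + 0.4·(-100) = 410
Option 4: 0.6·625 + 0.4·300 = 495
Option 5: 0.6·175 + 0.4·50 = 125
Option 6: 0.6·700 + 0.4·0 = 420
Highest Hurwicz score = 495 → Option 4.

Option 4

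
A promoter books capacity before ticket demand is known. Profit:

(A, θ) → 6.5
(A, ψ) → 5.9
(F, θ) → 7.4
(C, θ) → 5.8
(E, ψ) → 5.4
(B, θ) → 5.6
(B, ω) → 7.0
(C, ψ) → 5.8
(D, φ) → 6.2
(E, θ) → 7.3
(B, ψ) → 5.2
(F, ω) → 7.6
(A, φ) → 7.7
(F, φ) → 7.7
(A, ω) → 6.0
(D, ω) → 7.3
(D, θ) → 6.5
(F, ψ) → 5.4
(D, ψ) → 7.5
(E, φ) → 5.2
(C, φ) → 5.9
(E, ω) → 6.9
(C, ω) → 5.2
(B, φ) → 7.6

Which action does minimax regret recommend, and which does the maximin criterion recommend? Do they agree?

minimax regret → D; maximin → D (agree)

Column bests: θ=7.4, φ=7.7, ψ=7.5, ω=7.6.
A regrets: 0.9, 0.0, 1.6, 1.6 → max 1.6
B regrets: 1.8, 0.1, 2.3, 0.6 → max 2.3
C regrets: 1.6, 1.8, 1.7, 2.4 → max 2.4
D regrets: 0.9, 1.5, 0.0, 0.3 → max 1.5
E regrets: 0.1, 2.5, 2.1, 0.7 → max 2.5
F regrets: 0.0, 0.0, 2.1, 0.0 → max 2.1
Smallest max regret = 1.5 → D.
Row minima: A=5.9, B=5.2, C=5.2, D=6.2, E=5.2, F=5.4
Best worst-case = 6.2 → D.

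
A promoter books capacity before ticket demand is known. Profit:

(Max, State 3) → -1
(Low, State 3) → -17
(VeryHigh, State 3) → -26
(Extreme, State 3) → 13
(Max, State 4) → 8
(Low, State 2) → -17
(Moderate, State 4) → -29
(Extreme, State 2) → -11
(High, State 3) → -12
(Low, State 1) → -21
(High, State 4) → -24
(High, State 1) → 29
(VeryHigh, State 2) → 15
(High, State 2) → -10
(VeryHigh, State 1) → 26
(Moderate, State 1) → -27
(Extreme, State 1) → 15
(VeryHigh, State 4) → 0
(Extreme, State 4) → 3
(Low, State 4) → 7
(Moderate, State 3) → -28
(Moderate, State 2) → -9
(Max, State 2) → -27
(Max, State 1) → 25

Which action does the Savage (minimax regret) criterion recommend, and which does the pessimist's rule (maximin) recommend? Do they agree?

minimax regret → Extreme; maximin → Extreme (agree)

Column bests: State 1=29, State 2=15, State 3=13, State 4=8.
Low regrets: 50, 32, 30, 1 → max 50
Moderate regrets: 56, 24, 41, 37 → max 56
High regrets: 0, 25, 25, 32 → max 32
VeryHigh regrets: 3, 0, 39, 8 → max 39
Extreme regrets: 14, 26, 0, 5 → max 26
Max regrets: 4, 42, 14, 0 → max 42
Smallest max regret = 26 → Extreme.
Row minima: Low=-21, Moderate=-29, High=-24, VeryHigh=-26, Extreme=-11, Max=-27
Best worst-case = -11 → Extreme.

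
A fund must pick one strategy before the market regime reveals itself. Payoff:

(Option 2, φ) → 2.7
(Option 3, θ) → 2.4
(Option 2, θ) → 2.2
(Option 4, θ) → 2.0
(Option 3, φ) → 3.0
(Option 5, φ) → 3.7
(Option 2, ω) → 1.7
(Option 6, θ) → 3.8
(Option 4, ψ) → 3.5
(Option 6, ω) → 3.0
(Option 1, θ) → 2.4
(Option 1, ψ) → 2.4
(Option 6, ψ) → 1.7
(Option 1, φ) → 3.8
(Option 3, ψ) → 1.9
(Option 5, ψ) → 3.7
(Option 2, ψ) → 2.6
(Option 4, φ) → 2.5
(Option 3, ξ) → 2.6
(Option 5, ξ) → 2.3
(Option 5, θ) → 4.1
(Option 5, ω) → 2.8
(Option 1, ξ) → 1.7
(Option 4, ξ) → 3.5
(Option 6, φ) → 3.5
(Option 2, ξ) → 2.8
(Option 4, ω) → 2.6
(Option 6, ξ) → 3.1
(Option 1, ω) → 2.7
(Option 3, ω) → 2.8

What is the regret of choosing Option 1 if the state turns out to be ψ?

Best payoff under ψ is 3.7.
Regret = 3.7 − 2.4 = 1.3.

1.3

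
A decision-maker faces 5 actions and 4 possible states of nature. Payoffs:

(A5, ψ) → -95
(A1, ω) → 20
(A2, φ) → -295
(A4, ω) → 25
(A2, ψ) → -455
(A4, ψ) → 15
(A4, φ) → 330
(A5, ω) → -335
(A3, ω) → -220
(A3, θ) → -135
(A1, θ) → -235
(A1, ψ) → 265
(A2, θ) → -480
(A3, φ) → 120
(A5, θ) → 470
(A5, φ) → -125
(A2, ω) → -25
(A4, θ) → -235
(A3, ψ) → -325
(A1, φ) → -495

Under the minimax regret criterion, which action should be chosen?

Column bests: θ=470, φ=330, ψ=265, ω=25.
A1 regrets: 705, 825, 0, 5 → max 825
A2 regrets: 950, 625, 720, 50 → max 950
A3 regrets: 605, 210, 590, 245 → max 605
A4 regrets: 705, 0, 250, 0 → max 705
A5 regrets: 0, 455, 360, 360 → max 455
Smallest max regret = 455 → A5.

A5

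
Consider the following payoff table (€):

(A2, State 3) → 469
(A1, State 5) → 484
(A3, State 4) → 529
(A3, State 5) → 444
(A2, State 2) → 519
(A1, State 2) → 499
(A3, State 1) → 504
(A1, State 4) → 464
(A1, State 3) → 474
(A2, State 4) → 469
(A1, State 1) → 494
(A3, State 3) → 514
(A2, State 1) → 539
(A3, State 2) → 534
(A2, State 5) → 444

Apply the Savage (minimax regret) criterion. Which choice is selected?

Column bests: State 1=539, State 2=534, State 3=514, State 4=529, State 5=484.
A1 regrets: 45, 35, 40, 65, 0 → max 65
A2 regrets: 0, 15, 45, 60, 40 → max 60
A3 regrets: 35, 0, 0, 0, 40 → max 40
Smallest max regret = 40 → A3.

A3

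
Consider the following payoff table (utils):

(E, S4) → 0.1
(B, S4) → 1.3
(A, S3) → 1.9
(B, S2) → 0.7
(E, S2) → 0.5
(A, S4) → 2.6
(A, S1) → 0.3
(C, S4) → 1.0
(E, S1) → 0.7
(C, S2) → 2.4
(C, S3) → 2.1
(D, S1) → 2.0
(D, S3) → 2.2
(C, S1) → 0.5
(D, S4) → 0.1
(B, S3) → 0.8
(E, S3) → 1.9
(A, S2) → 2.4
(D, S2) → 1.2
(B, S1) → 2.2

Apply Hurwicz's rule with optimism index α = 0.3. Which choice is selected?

B

A: 0.3·2.6 + 0.7·0.3 = 0.99
B: 0.3·2.2 + 0.7·0.7 = 1.15
C: 0.3·2.4 + 0.7·0.5 = 1.07
D: 0.3·2.2 + 0.7·0.1 = 0.73
E: 0.3·1.9 + 0.7·0.1 = 0.64
Highest Hurwicz score = 1.15 → B.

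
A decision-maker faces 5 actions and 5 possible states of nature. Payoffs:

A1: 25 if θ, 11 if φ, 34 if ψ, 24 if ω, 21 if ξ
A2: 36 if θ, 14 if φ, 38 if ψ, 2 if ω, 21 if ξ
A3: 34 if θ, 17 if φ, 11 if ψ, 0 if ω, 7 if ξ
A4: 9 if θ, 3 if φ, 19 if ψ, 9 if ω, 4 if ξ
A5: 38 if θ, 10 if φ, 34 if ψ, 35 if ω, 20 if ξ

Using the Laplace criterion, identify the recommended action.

A5

Row averages: A1=23, A2=22.2, A3=13.8, A4=8.8, A5=27.4
Highest average = 27.4 → A5.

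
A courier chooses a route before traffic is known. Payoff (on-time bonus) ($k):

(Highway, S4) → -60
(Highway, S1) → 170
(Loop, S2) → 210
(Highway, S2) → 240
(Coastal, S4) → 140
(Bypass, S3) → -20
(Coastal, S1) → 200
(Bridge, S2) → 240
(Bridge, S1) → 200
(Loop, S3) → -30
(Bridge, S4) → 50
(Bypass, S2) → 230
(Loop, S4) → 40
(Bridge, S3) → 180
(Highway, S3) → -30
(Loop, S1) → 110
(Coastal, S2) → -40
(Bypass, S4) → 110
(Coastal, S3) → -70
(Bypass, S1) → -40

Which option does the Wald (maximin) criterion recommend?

Row minima: Loop=-30, Bridge=50, Highway=-60, Bypass=-40, Coastal=-70
Best worst-case = 50 → Bridge.

Bridge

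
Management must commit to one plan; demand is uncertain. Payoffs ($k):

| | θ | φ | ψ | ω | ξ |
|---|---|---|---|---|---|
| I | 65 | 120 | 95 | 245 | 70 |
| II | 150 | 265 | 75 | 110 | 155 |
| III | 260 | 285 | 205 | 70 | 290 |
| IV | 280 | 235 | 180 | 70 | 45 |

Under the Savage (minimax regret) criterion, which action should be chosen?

Column bests: θ=280, φ=285, ψ=205, ω=245, ξ=290.
I regrets: 215, 165, 110, 0, 220 → max 220
II regrets: 130, 20, 130, 135, 135 → max 135
III regrets: 20, 0, 0, 175, 0 → max 175
IV regrets: 0, 50, 25, 175, 245 → max 245
Smallest max regret = 135 → II.

II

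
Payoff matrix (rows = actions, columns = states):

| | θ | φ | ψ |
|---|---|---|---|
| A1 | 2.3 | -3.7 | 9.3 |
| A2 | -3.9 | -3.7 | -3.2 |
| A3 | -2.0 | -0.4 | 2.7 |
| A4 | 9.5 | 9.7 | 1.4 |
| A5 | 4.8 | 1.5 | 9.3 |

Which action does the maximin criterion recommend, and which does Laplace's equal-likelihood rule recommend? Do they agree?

Row minima: A1=-3.7, A2=-3.9, A3=-2.0, A4=1.4, A5=1.5
Best worst-case = 1.5 → A5.
Row averages: A1=79/30, A2=-3.6, A3=0.1, A4=103/15, A5=5.2
Highest average = 103/15 → A4.

maximin → A5; laplace → A4 (disagree)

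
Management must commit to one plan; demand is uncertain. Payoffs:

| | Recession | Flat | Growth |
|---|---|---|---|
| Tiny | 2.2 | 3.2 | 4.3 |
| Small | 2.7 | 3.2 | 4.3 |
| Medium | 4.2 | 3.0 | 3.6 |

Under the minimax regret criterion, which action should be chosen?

Medium

Column bests: Recession=4.2, Flat=3.2, Growth=4.3.
Tiny regrets: 2.0, 0.0, 0.0 → max 2.0
Small regrets: 1.5, 0.0, 0.0 → max 1.5
Medium regrets: 0.0, 0.2, 0.7 → max 0.7
Smallest max regret = 0.7 → Medium.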